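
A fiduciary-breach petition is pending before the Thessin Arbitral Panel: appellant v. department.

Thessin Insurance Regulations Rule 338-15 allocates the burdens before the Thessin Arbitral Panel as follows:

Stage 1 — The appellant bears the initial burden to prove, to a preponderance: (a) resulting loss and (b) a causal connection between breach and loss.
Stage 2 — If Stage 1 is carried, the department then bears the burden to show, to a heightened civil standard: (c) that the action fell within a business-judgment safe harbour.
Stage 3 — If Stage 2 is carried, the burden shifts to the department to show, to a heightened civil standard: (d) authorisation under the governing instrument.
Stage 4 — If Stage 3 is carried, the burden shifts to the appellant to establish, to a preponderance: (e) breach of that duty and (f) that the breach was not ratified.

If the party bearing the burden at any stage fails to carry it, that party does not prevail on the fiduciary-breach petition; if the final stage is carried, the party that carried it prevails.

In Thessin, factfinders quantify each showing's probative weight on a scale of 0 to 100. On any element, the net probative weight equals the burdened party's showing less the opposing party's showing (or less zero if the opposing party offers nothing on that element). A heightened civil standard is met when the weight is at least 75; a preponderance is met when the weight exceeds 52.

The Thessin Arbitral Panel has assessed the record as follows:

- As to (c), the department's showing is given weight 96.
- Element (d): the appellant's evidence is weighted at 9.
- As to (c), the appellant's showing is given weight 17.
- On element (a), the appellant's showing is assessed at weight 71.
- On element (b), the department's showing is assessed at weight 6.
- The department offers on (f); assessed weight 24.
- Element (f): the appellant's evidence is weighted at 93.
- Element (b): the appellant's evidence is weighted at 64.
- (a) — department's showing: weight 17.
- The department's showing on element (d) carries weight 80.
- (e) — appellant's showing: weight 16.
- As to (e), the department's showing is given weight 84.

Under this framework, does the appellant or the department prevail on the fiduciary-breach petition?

appellant

At Stage 1 the appellant must meet a preponderance (weight exceeds 52): on (a) the weight is 71 less the opposing 17 gives net 54, > 52, so (a) meets the standard; on (b) the weight is 64 less the opposing 6 gives net 58, > 52, so (b) meets the standard.
  The appellant carries Stage 1; the department now bears the burden.
At Stage 2 the department must meet a heightened civil standard (weight is at least 75): on (c) the weight is 96 less the opposing 17 gives net 79, which does reach 75, so (c) meets the standard.
  All elements met. The department retains the burden for Stage 3.
At Stage 3 the department must meet a heightened civil standard (weight is at least 75): on (d) the weight is 80 less the opposing 9 gives net 71, which does not reach 75, so (d) does not meet the standard.
  Stage 3 not carried; the department fails its burden.
So the appellant prevails.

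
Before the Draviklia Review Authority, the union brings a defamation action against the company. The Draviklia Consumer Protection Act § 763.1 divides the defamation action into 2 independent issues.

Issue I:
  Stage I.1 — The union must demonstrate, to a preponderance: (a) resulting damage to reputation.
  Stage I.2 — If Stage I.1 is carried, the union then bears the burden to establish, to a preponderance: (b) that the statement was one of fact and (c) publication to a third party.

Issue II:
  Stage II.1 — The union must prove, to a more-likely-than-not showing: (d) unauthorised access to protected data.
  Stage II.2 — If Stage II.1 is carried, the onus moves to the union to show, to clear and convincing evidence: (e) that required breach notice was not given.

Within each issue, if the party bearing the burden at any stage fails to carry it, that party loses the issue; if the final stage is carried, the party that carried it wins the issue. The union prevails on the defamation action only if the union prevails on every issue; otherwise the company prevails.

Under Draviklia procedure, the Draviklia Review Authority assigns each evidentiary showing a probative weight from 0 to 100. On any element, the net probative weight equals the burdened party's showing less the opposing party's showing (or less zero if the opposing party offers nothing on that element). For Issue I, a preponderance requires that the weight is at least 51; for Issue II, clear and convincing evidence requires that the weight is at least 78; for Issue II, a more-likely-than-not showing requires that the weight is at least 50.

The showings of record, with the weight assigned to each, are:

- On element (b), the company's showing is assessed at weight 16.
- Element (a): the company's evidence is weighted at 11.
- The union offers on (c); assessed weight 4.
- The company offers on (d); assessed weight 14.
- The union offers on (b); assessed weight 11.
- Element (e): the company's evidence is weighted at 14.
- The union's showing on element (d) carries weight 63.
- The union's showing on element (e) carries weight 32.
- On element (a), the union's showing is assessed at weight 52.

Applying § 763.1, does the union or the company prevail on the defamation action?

company

— Issue I —
Stage I.1 (union, a preponderance, weight is at least 51): (a) net 52−11=41 < 51 — fails.
  The union does not carry Stage I.1.
The company prevails on this issue.
— Issue II —
Stage II.1 (union, a more-likely-than-not showing, weight is at least 50): (d) net 63−14=49 < 50 — fails.
  Stage II.1 not carried; the union fails its burden.
The analysis ends at Stage II.1; the company prevails on this issue.
Per-issue: Issue I → company; Issue II → company. The union must prevail on every issue; overall, the company prevails.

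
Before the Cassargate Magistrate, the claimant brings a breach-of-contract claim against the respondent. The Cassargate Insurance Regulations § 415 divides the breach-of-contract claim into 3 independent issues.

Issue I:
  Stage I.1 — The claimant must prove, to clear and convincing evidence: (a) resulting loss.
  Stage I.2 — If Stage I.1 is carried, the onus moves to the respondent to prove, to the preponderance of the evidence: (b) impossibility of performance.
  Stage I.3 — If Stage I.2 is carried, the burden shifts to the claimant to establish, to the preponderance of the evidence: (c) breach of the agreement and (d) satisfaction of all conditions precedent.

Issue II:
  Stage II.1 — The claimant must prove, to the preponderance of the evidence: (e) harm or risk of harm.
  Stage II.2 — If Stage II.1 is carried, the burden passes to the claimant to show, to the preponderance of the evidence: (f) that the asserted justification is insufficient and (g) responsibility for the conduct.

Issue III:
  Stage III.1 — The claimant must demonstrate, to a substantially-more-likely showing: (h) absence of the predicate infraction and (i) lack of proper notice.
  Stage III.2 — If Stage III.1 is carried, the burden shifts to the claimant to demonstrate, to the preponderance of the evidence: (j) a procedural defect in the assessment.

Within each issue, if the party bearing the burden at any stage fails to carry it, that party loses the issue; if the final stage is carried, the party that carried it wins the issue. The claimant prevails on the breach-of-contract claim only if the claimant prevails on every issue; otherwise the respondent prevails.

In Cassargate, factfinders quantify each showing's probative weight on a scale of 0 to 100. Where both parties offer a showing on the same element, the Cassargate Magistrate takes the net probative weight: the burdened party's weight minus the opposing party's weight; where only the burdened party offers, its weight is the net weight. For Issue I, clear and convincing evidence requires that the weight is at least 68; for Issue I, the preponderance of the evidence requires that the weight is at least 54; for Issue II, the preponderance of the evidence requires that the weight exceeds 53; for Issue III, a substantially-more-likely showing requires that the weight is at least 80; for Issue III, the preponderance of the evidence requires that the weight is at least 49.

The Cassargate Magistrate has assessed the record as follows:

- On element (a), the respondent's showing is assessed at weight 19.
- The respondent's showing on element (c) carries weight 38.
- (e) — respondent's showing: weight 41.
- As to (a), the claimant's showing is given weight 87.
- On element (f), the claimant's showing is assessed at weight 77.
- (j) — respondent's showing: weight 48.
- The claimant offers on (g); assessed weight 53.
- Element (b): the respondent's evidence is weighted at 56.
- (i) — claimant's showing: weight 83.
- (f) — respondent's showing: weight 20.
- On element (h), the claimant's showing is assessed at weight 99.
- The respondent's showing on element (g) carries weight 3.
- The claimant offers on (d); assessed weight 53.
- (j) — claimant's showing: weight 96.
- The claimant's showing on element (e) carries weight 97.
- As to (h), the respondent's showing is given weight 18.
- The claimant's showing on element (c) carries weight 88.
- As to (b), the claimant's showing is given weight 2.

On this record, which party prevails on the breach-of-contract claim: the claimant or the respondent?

— Issue I —
Stage I.1 (claimant, clear and convincing evidence, weight is at least 68): (a) net 87−19=68 ≥ 68 — meets.
  All elements met. The burden passes to the respondent.
Stage I.2 (respondent, the preponderance of the evidence, weight is at least 54): (b) net 56−2=54 ≥ 54 — meets.
  Stage I.2 carried; the burden shifts to the claimant.
Stage I.3 (claimant, the preponderance of the evidence, weight is at least 54): (c) net 88−38=50 < 54 — fails; (d) 53 < 54 — fails.
  Not every element is met, so the claimant fails to carry Stage I.3.
So the respondent prevails on this issue.
— Issue II —
Stage II.1 (claimant, the preponderance of the evidence, weight exceeds 53): (e) net 97−41=56 > 53 — meets.
  Stage II.1 carried; the burden remains with the claimant.
Stage II.2 (claimant, the preponderance of the evidence, weight exceeds 53): (f) net 77−20=57 > 53 — meets; (g) net 53−3=50 ≤ 53 — fails.
  The claimant does not carry Stage II.2.
So the respondent prevails on this issue.
— Issue III —
Stage III.1 (claimant, a substantially-more-likely showing, weight is at least 80): (h) net 99−18=81 ≥ 80 — meets; (i) 83 ≥ 80 — meets.
  All elements met. The claimant retains the burden for Stage III.2.
Stage III.2 (claimant, the preponderance of the evidence, weight is at least 49): (j) net 96−48=48 < 49 — fails.
  The claimant does not carry Stage III.2.
So the respondent prevails on this issue.
Per-issue: Issue I → respondent; Issue II → respondent; Issue III → respondent. The claimant must prevail on every issue; overall, the respondent prevails.

respondent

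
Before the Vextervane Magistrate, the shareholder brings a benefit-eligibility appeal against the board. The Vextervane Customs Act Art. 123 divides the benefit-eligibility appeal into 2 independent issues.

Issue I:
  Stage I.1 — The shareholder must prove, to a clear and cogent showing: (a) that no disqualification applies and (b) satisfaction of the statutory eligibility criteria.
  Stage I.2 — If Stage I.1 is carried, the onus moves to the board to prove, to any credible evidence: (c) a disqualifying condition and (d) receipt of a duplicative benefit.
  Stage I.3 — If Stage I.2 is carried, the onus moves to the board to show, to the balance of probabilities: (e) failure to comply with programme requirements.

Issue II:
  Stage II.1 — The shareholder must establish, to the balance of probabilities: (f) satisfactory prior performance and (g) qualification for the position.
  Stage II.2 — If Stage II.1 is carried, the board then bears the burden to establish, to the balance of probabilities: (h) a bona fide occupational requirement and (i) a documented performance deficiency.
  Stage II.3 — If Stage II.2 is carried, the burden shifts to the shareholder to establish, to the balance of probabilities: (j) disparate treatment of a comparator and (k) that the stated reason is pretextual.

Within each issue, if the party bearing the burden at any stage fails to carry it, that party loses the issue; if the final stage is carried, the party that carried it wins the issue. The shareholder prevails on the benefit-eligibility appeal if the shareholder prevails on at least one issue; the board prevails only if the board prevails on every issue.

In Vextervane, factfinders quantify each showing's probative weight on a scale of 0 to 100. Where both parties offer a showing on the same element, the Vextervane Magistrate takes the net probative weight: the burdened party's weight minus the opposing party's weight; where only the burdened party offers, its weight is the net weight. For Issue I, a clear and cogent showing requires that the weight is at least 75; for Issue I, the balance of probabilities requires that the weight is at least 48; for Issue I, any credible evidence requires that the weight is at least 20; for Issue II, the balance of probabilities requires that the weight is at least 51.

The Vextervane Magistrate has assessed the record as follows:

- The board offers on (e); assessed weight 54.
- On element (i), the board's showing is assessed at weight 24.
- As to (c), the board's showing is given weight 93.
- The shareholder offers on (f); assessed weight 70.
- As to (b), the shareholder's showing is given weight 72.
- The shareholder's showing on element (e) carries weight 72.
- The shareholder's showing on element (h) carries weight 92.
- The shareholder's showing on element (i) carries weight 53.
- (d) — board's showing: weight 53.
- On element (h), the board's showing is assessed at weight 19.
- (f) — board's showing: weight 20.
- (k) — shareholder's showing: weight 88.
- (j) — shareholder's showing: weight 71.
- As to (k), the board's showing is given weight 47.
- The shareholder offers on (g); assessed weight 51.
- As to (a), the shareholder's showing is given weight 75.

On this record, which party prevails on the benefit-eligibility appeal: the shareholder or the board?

— Issue I —
At Stage I.1 the shareholder must meet a clear and cogent showing (weight is at least 75): on (a) the weight is 75, ≥ 75, so (a) meets the standard; on (b) the weight is 72, < 75, so (b) does not meet the standard.
  The shareholder does not carry Stage I.1.
The board prevails on this issue.
— Issue II —
Stage II.1 (shareholder, the balance of probabilities, weight is at least 51): (f) net 70−20=50 < 51 — fails; (g) 51 ≥ 51 — meets.
  Stage II.1 not carried; the shareholder fails its burden.
So the board prevails on this issue.
Per-issue: Issue I → board; Issue II → board. The shareholder must prevail on at least one issue; overall, the board prevails.

board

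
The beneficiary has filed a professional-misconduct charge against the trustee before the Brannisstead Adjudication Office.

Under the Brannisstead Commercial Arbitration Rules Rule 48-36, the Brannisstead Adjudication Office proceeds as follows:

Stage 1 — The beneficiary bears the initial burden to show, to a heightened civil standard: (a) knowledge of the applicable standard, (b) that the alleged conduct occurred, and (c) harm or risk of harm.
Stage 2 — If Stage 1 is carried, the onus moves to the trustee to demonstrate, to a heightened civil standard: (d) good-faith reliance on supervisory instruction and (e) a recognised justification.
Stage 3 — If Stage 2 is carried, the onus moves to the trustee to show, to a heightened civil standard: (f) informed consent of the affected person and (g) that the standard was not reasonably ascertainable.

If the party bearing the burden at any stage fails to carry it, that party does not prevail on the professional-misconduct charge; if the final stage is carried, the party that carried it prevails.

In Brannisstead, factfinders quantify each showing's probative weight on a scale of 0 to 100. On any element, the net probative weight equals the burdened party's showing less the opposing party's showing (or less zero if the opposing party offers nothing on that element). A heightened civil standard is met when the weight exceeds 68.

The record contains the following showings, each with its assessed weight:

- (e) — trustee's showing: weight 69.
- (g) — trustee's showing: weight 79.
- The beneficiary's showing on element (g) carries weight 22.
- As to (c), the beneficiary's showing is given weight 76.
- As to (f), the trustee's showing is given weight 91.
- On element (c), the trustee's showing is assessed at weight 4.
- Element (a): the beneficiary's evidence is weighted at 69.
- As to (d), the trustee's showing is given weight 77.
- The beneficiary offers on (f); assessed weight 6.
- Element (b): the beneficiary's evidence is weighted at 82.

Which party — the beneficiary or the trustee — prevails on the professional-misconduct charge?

beneficiary

At Stage 1 the beneficiary must meet a heightened civil standard (weight exceeds 68): on (a) the weight is 69, which does exceed 68, so (a) meets the standard; on (b) the weight is 82, > 68, so (b) meets the standard; on (c) the weight is 76 less the opposing 4 gives net 72, which does exceed 68, so (c) meets the standard.
  Stage 1 is satisfied; the onus moves to the trustee.
At Stage 2 the trustee must meet a heightened civil standard (weight exceeds 68): on (d) the weight is 77, > 68, so (d) meets the standard; on (e) the weight is 69, which does exceed 68, so (e) meets the standard.
  Stage 2 carried; the burden remains with the trustee.
At Stage 3 the trustee must meet a heightened civil standard (weight exceeds 68): on (f) the weight is 91 less the opposing 6 gives net 85, which does exceed 68, so (f) meets the standard; on (g) the weight is 79 less the opposing 22 gives net 57, which does not exceed 68, so (g) does not meet the standard.
  Stage 3 not carried; the trustee fails its burden.
The beneficiary prevails.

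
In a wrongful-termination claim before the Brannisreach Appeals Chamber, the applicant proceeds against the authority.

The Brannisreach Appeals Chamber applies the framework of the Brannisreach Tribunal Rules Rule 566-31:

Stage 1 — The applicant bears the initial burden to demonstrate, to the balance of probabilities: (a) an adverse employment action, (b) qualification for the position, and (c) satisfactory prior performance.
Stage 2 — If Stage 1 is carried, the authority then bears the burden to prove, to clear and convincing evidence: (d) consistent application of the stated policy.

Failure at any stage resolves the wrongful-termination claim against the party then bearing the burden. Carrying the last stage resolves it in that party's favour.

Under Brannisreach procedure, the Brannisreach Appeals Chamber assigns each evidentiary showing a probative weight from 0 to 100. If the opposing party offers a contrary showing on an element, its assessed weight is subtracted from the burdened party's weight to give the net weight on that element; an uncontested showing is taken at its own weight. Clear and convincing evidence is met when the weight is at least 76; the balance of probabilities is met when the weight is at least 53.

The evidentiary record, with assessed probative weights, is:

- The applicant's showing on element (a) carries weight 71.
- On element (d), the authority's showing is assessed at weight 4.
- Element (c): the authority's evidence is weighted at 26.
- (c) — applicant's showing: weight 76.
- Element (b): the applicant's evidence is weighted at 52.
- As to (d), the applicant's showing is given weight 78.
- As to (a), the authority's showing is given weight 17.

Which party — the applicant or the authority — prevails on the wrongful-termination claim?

At Stage 1 the applicant must meet the balance of probabilities (weight is at least 53): on (a) the weight is 71 less the opposing 17 gives net 54, which does reach 53, so (a) meets the standard; on (b) the weight is 52, < 53, so (b) does not meet the standard; on (c) the weight is 76 less the opposing 26 gives net 50, which does not reach 53, so (c) does not meet the standard.
  Stage 1 not carried; the applicant fails its burden.
The analysis ends at Stage 1; the authority prevails.

authority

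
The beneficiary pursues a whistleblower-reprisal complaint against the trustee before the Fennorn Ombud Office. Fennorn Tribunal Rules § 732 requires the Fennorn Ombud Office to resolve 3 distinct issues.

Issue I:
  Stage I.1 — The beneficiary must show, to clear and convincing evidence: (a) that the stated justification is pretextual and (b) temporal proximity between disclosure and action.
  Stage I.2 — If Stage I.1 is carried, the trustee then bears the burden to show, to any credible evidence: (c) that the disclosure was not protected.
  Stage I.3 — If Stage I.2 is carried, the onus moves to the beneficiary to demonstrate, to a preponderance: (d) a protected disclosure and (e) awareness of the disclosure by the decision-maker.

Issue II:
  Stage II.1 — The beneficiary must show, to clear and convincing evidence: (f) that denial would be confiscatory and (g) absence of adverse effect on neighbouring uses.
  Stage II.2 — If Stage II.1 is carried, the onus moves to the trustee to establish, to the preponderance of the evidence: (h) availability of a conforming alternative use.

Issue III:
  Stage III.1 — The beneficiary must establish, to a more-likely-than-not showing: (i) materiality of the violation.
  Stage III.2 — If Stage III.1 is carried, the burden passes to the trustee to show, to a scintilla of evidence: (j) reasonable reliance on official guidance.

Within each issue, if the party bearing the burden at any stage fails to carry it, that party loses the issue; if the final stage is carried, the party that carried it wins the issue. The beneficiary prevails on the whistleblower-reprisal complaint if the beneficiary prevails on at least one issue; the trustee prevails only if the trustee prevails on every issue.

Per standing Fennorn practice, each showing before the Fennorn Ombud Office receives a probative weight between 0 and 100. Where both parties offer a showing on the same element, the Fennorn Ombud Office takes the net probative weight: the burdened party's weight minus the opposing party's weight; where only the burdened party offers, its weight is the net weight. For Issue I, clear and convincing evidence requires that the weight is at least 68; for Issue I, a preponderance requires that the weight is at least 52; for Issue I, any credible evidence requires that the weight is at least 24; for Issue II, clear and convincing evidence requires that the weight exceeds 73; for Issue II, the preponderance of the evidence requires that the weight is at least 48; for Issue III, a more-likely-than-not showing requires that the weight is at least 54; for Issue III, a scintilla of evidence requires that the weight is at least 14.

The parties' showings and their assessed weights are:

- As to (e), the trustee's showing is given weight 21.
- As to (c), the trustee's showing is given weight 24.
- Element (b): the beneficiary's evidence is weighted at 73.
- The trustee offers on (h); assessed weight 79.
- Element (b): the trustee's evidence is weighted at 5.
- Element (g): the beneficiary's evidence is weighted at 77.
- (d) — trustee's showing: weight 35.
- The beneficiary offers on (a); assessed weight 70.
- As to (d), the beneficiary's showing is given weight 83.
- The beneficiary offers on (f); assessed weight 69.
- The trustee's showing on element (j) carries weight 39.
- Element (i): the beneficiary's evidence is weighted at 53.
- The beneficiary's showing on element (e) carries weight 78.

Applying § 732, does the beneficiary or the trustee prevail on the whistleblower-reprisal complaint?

trustee

— Issue I —
Stage I.1 (beneficiary, clear and convincing evidence, weight is at least 68): (a) 70 ≥ 68 — meets; (b) net 73−5=68 ≥ 68 — meets.
  All elements met. The burden passes to the trustee.
Stage I.2 (trustee, any credible evidence, weight is at least 24): (c) 24 ≥ 24 — meets.
  Stage I.2 is satisfied; the onus moves to the beneficiary.
Stage I.3 (beneficiary, a preponderance, weight is at least 52): (d) net 83−35=48 < 52 — fails; (e) net 78−21=57 ≥ 52 — meets.
  The beneficiary does not carry Stage I.3.
The analysis ends at Stage I.3; the trustee prevails on this issue.
— Issue II —
Stage II.1 (beneficiary, clear and convincing evidence, weight exceeds 73): (f) 69 ≤ 73 — fails; (g) 77 > 73 — meets.
  Stage II.1 not carried; the beneficiary fails its burden.
The analysis ends at Stage II.1; the trustee prevails on this issue.
— Issue III —
Stage III.1 (beneficiary, a more-likely-than-not showing, weight is at least 54): (i) 53 < 54 — fails.
  The beneficiary does not carry Stage III.1.
So the trustee prevails on this issue.
Per-issue: Issue I → trustee; Issue II → trustee; Issue III → trustee. The beneficiary must prevail on at least one issue; overall, the trustee prevails.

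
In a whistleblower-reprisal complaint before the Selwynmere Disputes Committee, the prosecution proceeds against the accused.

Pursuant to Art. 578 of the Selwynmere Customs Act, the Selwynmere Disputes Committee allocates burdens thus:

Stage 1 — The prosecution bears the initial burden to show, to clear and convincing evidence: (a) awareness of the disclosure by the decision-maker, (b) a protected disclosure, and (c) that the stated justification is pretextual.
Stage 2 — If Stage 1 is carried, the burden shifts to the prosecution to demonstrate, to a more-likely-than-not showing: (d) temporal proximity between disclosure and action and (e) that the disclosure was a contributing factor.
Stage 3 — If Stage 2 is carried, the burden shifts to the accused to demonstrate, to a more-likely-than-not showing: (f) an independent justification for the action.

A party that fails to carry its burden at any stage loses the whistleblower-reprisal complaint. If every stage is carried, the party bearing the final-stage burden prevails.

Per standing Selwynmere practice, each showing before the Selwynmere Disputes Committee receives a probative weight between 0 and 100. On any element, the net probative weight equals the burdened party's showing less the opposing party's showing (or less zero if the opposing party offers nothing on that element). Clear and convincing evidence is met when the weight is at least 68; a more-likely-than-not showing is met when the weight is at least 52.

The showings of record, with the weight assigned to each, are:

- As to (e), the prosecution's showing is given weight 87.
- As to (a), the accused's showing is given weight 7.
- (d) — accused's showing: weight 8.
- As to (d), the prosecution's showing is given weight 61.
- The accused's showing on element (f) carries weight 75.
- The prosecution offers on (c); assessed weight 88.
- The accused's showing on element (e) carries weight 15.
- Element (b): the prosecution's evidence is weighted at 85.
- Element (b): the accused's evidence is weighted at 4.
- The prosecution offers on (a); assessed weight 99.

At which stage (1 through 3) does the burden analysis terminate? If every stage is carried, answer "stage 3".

Stage 1 (prosecution, clear and convincing evidence, weight is at least 68): (a) net 99−7=92 ≥ 68 — meets; (b) net 85−4=81 ≥ 68 — meets; (c) 88 ≥ 68 — meets.
  All elements met. The prosecution retains the burden for Stage 2.
Stage 2 (prosecution, a more-likely-than-not showing, weight is at least 52): (d) net 61−8=53 ≥ 52 — meets; (e) net 87−15=72 ≥ 52 — meets.
  The prosecution carries Stage 2; the accused now bears the burden.
Stage 3 (accused, a more-likely-than-not showing, weight is at least 52): (f) 75 ≥ 52 — meets.
  All elements met at the final stage.
All stages carried — the accused prevails.

stage 3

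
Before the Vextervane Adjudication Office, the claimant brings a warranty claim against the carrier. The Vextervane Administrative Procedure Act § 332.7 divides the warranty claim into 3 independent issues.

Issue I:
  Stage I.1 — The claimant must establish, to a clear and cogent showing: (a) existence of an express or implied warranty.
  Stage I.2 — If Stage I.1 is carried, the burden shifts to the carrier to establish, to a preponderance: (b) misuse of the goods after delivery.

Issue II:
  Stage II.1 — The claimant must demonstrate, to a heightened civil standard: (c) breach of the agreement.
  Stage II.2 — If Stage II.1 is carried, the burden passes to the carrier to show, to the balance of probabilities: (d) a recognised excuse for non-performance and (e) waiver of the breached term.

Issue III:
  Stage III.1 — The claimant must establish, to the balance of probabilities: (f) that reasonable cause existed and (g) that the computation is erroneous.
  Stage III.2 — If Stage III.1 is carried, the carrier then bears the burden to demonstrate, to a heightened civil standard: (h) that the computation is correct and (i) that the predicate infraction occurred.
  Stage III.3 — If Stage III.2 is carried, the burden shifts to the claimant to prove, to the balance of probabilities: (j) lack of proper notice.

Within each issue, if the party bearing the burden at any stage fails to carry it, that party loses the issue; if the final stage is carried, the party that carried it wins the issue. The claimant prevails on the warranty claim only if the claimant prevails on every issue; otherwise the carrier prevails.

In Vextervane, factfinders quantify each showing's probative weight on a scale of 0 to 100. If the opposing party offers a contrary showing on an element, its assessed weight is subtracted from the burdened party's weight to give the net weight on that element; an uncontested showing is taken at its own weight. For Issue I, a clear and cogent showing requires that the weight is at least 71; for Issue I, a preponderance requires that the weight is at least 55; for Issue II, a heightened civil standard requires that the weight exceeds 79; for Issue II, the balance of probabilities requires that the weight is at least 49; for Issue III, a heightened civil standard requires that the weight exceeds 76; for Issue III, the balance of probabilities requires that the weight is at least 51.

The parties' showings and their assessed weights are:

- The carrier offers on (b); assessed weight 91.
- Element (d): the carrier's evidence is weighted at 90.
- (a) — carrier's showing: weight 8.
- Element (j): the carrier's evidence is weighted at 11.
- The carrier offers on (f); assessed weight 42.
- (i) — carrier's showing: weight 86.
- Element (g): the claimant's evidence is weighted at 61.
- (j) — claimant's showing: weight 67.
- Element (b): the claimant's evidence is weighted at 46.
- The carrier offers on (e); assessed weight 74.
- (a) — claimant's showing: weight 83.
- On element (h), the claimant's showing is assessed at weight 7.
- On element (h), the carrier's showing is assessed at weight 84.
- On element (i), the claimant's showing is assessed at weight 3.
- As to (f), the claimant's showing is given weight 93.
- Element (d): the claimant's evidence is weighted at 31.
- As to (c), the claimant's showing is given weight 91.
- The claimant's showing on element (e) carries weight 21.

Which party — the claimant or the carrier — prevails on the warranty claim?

— Issue I —
Stage I.1 — burden on claimant; standard: a clear and cogent showing (weight is at least 71).
    (a): 83 − 8 = 75 ≥ 71 [met]
  Stage I.1 is satisfied; the onus moves to the carrier.
Stage I.2 — burden on carrier; standard: a preponderance (weight is at least 55).
    (b): 91 − 46 = 45 < 55 [not met]
  The carrier does not carry Stage I.2.
The analysis ends at Stage I.2; the claimant prevails on this issue.
— Issue II —
Stage II.1 — burden on claimant; standard: a heightened civil standard (weight exceeds 79).
    (c): 91 > 79 [met]
  Stage II.1 carried; the burden shifts to the carrier.
Stage II.2 — burden on carrier; standard: the balance of probabilities (weight is at least 49).
    (d): 90 − 31 = 59 ≥ 49 [met]
    (e): 74 − 21 = 53 ≥ 49 [met]
  All elements met at the final stage.
Every stage carried; the carrier prevails on this issue.
— Issue III —
At Stage III.1 the claimant must meet the balance of probabilities (weight is at least 51): on (f) the weight is 93 less the opposing 42 gives net 51, which does reach 51, so (f) meets the standard; on (g) the weight is 61, ≥ 51, so (g) meets the standard.
  Stage III.1 is satisfied; the onus moves to the carrier.
At Stage III.2 the carrier must meet a heightened civil standard (weight exceeds 76): on (h) the weight is 84 less the opposing 7 gives net 77, which does exceed 76, so (h) meets the standard; on (i) the weight is 86 less the opposing 3 gives net 83, which does exceed 76, so (i) meets the standard.
  Stage III.2 carried; the burden shifts to the claimant.
At Stage III.3 the claimant must meet the balance of probabilities (weight is at least 51): on (j) the weight is 67 less the opposing 11 gives net 56, which does reach 51, so (j) meets the standard.
  Stage III.3 carried; the final stage is satisfied.
Every stage carried; the claimant prevails on this issue.
Per-issue: Issue I → claimant; Issue II → carrier; Issue III → claimant. The claimant must prevail on every issue; overall, the carrier prevails.

carrier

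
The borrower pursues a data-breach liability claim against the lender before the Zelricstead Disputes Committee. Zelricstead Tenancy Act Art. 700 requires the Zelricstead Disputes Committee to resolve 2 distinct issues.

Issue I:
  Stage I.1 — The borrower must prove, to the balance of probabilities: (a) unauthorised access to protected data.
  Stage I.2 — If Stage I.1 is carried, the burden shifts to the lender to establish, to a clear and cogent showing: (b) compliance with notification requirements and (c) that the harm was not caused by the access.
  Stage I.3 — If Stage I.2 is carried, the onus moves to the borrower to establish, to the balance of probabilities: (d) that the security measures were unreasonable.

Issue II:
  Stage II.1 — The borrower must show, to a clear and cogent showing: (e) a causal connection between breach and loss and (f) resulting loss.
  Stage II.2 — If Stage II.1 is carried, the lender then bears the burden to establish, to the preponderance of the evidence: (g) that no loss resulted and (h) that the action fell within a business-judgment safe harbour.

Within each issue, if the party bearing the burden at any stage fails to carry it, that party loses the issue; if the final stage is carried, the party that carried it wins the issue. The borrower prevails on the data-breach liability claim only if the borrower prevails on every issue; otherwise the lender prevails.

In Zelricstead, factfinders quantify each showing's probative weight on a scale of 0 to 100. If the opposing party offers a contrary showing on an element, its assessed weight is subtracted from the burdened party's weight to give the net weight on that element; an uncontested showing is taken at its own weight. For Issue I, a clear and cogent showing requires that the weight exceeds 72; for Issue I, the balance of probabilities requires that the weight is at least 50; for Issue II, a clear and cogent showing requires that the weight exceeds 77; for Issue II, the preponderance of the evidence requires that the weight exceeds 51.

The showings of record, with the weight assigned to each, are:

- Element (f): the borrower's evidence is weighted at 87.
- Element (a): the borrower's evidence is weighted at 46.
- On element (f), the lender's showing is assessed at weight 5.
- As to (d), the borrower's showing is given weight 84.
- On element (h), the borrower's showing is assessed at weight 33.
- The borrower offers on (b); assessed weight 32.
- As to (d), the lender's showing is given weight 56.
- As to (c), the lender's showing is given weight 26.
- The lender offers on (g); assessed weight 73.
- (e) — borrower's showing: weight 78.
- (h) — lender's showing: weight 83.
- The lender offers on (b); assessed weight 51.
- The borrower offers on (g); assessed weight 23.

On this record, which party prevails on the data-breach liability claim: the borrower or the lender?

— Issue I —
Stage I.1 (borrower, the balance of probabilities, weight is at least 50): (a) 46 < 50 — fails.
  The borrower does not carry Stage I.1.
So the lender prevails on this issue.
— Issue II —
Stage II.1 — burden on borrower; standard: a clear and cogent showing (weight exceeds 77).
    (e): 78 > 77 [met]
    (f): 87 − 5 = 82 > 77 [met]
  Stage II.1 carried; the burden shifts to the lender.
Stage II.2 — burden on lender; standard: the preponderance of the evidence (weight exceeds 51).
    (g): 73 − 23 = 50 ≤ 51 [not met]
    (h): 83 − 33 = 50 ≤ 51 [not met]
  Not every element is met, so the lender fails to carry Stage II.2.
The analysis ends at Stage II.2; the borrower prevails on this issue.
Per-issue: Issue I → lender; Issue II → borrower. The borrower must prevail on every issue; overall, the lender prevails.

lender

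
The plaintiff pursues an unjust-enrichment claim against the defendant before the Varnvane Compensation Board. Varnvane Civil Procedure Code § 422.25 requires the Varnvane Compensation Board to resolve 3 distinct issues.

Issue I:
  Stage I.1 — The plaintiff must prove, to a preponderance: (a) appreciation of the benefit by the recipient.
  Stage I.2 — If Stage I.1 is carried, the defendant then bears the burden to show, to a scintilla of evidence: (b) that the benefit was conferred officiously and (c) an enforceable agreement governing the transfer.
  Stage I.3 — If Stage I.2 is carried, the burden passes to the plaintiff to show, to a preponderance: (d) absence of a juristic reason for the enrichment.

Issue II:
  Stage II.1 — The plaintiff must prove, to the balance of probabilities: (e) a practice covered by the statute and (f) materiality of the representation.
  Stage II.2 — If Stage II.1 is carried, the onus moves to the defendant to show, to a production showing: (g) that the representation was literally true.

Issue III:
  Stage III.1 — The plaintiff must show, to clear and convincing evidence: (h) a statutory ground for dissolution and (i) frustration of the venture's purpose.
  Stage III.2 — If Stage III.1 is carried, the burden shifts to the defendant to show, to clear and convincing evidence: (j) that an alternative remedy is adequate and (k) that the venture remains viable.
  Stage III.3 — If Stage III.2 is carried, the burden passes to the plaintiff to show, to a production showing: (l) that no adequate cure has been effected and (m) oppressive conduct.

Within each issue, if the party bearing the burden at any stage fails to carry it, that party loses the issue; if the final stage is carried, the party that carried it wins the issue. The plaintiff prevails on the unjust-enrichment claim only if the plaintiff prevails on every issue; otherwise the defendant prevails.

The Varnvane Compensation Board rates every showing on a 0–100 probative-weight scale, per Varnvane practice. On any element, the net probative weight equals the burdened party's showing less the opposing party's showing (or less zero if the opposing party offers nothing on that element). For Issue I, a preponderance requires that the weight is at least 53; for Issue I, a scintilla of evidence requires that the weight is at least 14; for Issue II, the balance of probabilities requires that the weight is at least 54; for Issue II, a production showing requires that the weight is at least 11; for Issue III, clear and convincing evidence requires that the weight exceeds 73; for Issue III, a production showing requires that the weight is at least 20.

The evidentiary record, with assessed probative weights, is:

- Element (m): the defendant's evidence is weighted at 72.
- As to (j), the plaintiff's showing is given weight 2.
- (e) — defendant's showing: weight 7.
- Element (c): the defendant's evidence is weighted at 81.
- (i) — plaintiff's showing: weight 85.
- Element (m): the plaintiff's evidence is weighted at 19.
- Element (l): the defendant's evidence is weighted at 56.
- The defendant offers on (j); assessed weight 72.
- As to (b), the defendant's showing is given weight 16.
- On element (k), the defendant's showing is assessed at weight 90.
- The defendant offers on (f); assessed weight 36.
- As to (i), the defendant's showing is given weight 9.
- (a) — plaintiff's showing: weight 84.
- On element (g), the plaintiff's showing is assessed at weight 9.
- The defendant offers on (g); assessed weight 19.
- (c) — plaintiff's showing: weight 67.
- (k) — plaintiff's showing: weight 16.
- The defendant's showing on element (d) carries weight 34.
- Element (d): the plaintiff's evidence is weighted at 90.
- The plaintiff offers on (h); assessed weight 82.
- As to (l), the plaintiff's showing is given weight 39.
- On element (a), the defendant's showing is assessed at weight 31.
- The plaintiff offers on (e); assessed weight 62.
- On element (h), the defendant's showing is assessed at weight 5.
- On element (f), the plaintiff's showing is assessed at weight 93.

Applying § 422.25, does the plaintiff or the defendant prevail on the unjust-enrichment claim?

— Issue I —
At Stage I.1 the plaintiff must meet a preponderance (weight is at least 53): on (a) the weight is 84 less the opposing 31 gives net 53, ≥ 53, so (a) meets the standard.
  All elements met. The burden passes to the defendant.
At Stage I.2 the defendant must meet a scintilla of evidence (weight is at least 14): on (b) the weight is 16, which does reach 14, so (b) meets the standard; on (c) the weight is 81 less the opposing 67 gives net 14, ≥ 14, so (c) meets the standard.
  The defendant carries Stage I.2; the plaintiff now bears the burden.
At Stage I.3 the plaintiff must meet a preponderance (weight is at least 53): on (d) the weight is 90 less the opposing 34 gives net 56, ≥ 53, so (d) meets the standard.
  All elements met at the final stage.
All stages carried — the plaintiff prevails on this issue.
— Issue II —
Stage II.1 — burden on plaintiff; standard: the balance of probabilities (weight is at least 54).
    (e): 62 − 7 = 55 ≥ 54 [met]
    (f): 93 − 36 = 57 ≥ 54 [met]
  The plaintiff carries Stage II.1; the defendant now bears the burden.
Stage II.2 — burden on defendant; standard: a production showing (weight is at least 11).
    (g): 19 − 9 = 10 < 11 [not met]
  The defendant does not carry Stage II.2.
So the plaintiff prevails on this issue.
— Issue III —
Stage III.1 — burden on plaintiff; standard: clear and convincing evidence (weight exceeds 73).
    (h): 82 − 5 = 77 > 73 [met]
    (i): 85 − 9 = 76 > 73 [met]
  Stage III.1 carried; the burden shifts to the defendant.
Stage III.2 — burden on defendant; standard: clear and convincing evidence (weight exceeds 73).
    (j): 72 − 2 = 70 ≤ 73 [not met]
    (k): 90 − 16 = 74 > 73 [met]
  The defendant does not carry Stage III.2.
So the plaintiff prevails on this issue.
Per-issue: Issue I → plaintiff; Issue II → plaintiff; Issue III → plaintiff. The plaintiff must prevail on every issue; overall, the plaintiff prevails.

plaintiff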